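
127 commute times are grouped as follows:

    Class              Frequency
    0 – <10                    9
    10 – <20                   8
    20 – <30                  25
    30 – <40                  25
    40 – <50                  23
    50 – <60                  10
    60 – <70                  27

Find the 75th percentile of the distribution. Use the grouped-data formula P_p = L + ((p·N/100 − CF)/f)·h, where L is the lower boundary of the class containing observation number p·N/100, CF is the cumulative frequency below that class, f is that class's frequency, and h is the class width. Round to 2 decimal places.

N = 127; target position k = 75/100 · 127 = 95.25.
Cumulative frequencies: 9, 17, 42, 67, 90, 100, 127.
Observation 95.25 falls in the class 50 – <60.
L = 50, CF = 90, f = 10, h = 10.
P75 = 50 + ((95.25 − 90)/10)·10 = 50 + 5.25 = 55.25.

55.25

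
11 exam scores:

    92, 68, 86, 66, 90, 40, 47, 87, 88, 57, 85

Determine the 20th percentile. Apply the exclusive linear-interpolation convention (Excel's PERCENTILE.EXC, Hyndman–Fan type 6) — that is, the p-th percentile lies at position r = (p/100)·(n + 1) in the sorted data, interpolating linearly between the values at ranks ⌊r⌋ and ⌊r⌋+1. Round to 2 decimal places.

Sorted: 40, 47, 57, 66, 68, 85, 86, 87, 88, 90, 92.
n = 11.
r = (20/100)·(11 + 1) = 2.4.
Rank 2 is 47 and rank 3 is 57.
Interpolate: 47 + 0.4·(57 − 47) = 47 + 0.4·10 = 51.

51.00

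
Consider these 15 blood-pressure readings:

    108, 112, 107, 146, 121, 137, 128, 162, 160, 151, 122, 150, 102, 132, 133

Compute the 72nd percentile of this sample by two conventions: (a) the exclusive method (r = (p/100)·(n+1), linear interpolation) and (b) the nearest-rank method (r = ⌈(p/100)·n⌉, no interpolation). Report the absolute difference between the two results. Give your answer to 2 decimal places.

Sorted: 102, 107, 108, 112, 121, 122, 128, 132, 133, 137, 146, 150, 151, 160, 162.
n = 15.
(a) r = 11.52; between ranks 11 (146) and 12 (150): 148.08.
(b) the nearest-rank method: rank 11 → 146.
|148.08 − 146| = 2.08.

2.08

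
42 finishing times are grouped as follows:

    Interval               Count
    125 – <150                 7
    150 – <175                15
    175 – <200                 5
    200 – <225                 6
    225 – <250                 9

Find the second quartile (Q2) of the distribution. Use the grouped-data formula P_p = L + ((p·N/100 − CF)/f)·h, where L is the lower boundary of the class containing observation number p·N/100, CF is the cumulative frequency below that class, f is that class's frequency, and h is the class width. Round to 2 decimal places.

173.33

N = 42; target position k = 50/100 · 42 = 21.
Cumulative frequencies: 7, 22, 27, 33, 42.
Observation 21 falls in the class 150 – <175.
L = 150, CF = 7, f = 15, h = 25.
P50 = 150 + ((21 − 7)/15)·25 = 150 + 23.3333 = 173.333.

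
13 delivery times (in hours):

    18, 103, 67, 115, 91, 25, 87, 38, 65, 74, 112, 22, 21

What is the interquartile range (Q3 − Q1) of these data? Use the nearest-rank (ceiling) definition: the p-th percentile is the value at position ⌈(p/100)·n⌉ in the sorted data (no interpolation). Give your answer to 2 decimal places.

66.00

Sorted: 18, 21, 22, 25, 38, 65, 67, 74, 87, 91, 103, 112, 115.
n = 13.
P25: rank ⌈25/100·13⌉ = 4 → 25.
P75: rank ⌈75/100·13⌉ = 10 → 91.
Difference: 91 − 25 = 66.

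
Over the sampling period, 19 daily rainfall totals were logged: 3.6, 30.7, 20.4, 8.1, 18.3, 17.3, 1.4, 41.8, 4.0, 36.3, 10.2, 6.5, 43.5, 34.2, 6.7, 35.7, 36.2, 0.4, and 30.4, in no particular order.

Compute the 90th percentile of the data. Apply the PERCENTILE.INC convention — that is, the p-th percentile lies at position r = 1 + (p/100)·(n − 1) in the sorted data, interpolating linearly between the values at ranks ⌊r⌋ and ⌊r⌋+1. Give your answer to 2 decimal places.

37.40

Sorted: 0.4, 1.4, 3.6, 4.0, 6.5, 6.7, 8.1, 10.2, 17.3, 18.3, 20.4, 30.4, 30.7, 34.2, 35.7, 36.2, 36.3, 41.8, 43.5.
n = 19.
r = 1 + (90/100)·(19 − 1) = 1 + 16.2 = 17.2.
Rank 17 is 36.3 and rank 18 is 41.8.
Interpolate: 36.3 + 0.2·(41.8 − 36.3) = 36.3 + 0.2·5.5 = 37.4.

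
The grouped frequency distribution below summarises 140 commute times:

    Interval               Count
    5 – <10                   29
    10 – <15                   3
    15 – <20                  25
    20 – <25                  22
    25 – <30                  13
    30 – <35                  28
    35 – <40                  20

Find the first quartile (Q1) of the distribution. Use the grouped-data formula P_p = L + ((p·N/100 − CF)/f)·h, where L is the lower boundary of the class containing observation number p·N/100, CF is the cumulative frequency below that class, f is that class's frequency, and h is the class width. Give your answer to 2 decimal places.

N = 140; target position k = 25/100 · 140 = 35.
Cumulative frequencies: 29, 32, 57, 79, 92, 120, 140.
Observation 35 falls in the class 15 – <20.
L = 15, CF = 32, f = 25, h = 5.
P25 = 15 + ((35 − 32)/25)·5 = 15 + 0.6 = 15.6.

15.60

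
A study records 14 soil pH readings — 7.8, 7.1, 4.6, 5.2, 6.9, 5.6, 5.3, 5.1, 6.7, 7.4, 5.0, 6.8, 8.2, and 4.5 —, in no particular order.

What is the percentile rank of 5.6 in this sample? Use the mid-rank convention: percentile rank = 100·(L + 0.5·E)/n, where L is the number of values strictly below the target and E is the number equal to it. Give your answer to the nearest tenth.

46.4

Sorted: 4.5, 4.6, 5.0, 5.1, 5.2, 5.3, 5.6, 6.7, 6.8, 6.9, 7.1, 7.4, 7.8, 8.2.
Count below 5.6: L = 6; count equal: E = 1; n = 14.
Percentile rank = 100·(6 + 0.5·1)/14 = 100·6.5/14 = 46.43.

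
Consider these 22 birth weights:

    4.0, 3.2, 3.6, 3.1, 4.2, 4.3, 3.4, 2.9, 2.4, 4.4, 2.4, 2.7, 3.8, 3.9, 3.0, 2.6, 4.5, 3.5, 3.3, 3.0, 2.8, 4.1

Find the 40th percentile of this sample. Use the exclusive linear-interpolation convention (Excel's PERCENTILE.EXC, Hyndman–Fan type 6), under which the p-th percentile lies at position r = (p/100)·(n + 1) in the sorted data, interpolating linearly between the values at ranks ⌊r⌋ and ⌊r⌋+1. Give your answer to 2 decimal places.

Sorted: 2.4, 2.4, 2.6, 2.7, 2.8, 2.9, 3.0, 3.0, 3.1, 3.2, 3.3, 3.4, 3.5, 3.6, 3.8, 3.9, 4.0, 4.1, 4.2, 4.3, 4.4, 4.5.
n = 22.
r = (40/100)·(22 + 1) = 9.2.
Rank 9 is 3.1 and rank 10 is 3.2.
Interpolate: 3.1 + 0.2·(3.2 − 3.1) = 3.1 + 0.2·0.1 = 3.12.

3.12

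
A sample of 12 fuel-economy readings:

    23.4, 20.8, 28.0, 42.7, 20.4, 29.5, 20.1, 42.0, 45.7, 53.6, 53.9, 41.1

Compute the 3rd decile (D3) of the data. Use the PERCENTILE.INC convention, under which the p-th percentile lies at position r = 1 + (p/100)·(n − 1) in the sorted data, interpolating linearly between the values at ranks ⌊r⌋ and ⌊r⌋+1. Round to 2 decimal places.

24.78

Sorted: 20.1, 20.4, 20.8, 23.4, 28.0, 29.5, 41.1, 42.0, 42.7, 45.7, 53.6, 53.9.
n = 12.
r = 1 + (30/100)·(12 − 1) = 1 + 3.3 = 4.3.
Rank 4 is 23.4 and rank 5 is 28.0.
Interpolate: 23.4 + 0.3·(28.0 − 23.4) = 23.4 + 0.3·4.6 = 24.78.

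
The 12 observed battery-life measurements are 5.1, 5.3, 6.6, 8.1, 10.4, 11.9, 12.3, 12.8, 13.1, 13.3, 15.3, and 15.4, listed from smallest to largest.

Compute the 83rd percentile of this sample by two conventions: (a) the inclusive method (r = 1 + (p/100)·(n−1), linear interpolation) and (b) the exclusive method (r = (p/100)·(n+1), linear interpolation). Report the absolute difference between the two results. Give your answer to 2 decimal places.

n = 12.
(a) r = 10.13; between ranks 10 (13.3) and 11 (15.3): 13.56.
(b) r = 10.79; between ranks 10 (13.3) and 11 (15.3): 14.88.
|13.56 − 14.88| = 1.32.

1.32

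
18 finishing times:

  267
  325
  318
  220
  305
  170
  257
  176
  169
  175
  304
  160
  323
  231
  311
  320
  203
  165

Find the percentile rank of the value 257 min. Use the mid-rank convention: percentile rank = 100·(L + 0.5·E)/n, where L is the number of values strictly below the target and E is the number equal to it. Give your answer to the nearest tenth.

52.8

Sorted: 160, 165, 169, 170, 175, 176, 203, 220, 231, 257, 267, 304, 305, 311, 318, 320, 323, 325.
Count below 257: L = 9; count equal: E = 1; n = 18.
Percentile rank = 100·(9 + 0.5·1)/18 = 100·9.5/18 = 52.78.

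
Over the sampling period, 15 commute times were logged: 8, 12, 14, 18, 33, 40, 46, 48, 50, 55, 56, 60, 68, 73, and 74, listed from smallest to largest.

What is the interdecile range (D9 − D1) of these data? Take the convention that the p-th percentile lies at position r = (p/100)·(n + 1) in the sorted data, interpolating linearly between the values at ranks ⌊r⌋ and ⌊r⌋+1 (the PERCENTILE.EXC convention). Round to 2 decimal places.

n = 15.
P10: r = 1.6; ranks 1–2 are 8, 12; interpolating gives 10.4.
P90: r = 14.4; ranks 14–15 are 73, 74; interpolating gives 73.4.
Difference: 73.4 − 10.4 = 63.

63.00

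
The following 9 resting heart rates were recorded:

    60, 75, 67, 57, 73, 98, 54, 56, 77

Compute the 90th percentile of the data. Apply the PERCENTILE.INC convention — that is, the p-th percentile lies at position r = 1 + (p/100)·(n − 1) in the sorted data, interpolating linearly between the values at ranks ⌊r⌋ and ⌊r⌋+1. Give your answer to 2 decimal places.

Sorted: 54, 56, 57, 60, 67, 73, 75, 77, 98.
n = 9.
r = 1 + (90/100)·(9 − 1) = 1 + 7.2 = 8.2.
Rank 8 is 77 and rank 9 is 98.
Interpolate: 77 + 0.2·(98 − 77) = 77 + 0.2·21 = 81.2.

81.20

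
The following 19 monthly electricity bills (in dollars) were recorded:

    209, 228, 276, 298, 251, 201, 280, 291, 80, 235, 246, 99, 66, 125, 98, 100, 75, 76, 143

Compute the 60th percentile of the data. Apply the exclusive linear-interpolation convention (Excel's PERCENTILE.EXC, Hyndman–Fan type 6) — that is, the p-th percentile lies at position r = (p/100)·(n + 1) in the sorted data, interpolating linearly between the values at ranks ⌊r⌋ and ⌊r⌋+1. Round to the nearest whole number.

Sorted: 66, 75, 76, 80, 98, 99, 100, 125, 143, 201, 209, 228, 235, 246, 251, 276, 280, 291, 298.
n = 19.
r = (60/100)·(19 + 1) = 12.
r is an integer, so P60 is the value at rank 12: 228.

228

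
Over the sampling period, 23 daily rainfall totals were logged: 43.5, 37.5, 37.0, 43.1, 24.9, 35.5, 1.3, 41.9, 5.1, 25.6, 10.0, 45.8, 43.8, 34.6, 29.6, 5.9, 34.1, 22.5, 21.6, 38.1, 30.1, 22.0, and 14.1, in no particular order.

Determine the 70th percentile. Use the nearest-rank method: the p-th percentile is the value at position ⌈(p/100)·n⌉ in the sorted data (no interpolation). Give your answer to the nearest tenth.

Sorted: 1.3, 5.1, 5.9, 10.0, 14.1, 21.6, 22.0, 22.5, 24.9, 25.6, 29.6, 30.1, 34.1, 34.6, 35.5, 37.0, 37.5, 38.1, 41.9, 43.1, 43.5, 43.8, 45.8.
n = 23.
Position = ⌈70/100 · 23⌉ = ⌈16.1⌉ = 17.
The value at rank 17 is 37.5.

37.5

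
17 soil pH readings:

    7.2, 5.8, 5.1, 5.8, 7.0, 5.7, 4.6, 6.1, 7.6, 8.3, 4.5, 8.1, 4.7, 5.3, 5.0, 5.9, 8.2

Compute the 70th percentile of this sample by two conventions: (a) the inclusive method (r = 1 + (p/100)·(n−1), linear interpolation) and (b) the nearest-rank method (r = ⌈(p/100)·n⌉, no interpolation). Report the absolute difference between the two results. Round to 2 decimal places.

0.04

Sorted: 4.5, 4.6, 4.7, 5.0, 5.1, 5.3, 5.7, 5.8, 5.8, 5.9, 6.1, 7.0, 7.2, 7.6, 8.1, 8.2, 8.3.
n = 17.
(a) r = 12.2; between ranks 12 (7.0) and 13 (7.2): 7.04.
(b) the nearest-rank method: rank 12 → 7.
|7.04 − 7| = 0.04.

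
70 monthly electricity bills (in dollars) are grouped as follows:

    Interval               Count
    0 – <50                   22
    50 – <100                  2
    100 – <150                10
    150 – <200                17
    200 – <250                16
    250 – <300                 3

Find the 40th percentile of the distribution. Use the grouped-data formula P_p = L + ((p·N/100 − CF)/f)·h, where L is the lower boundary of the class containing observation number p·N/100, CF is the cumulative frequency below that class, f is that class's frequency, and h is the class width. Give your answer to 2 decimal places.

N = 70; target position k = 40/100 · 70 = 28.
Cumulative frequencies: 22, 24, 34, 51, 67, 70.
Observation 28 falls in the class 100 – <150.
L = 100, CF = 24, f = 10, h = 50.
P40 = 100 + ((28 − 24)/10)·50 = 100 + 20 = 120.

120.00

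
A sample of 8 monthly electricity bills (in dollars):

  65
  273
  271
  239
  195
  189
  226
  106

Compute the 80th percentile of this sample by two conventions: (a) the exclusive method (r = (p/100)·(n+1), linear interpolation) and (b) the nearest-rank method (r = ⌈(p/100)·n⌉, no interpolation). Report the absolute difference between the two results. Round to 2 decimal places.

Sorted: 65, 106, 189, 195, 226, 239, 271, 273.
n = 8.
(a) r = 7.2; between ranks 7 (271) and 8 (273): 271.4.
(b) the nearest-rank method: rank 7 → 271.
|271.4 − 271| = 0.4.

0.40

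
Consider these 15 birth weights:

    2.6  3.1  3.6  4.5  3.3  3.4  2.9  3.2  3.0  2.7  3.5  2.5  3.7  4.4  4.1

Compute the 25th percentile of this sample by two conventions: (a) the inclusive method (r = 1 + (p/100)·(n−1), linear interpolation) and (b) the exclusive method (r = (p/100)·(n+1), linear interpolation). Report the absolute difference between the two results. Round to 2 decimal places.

0.05

Sorted: 2.5, 2.6, 2.7, 2.9, 3.0, 3.1, 3.2, 3.3, 3.4, 3.5, 3.6, 3.7, 4.1, 4.4, 4.5.
n = 15.
(a) r = 4.5; between ranks 4 (2.9) and 5 (3.0): 2.95.
(b) r = 4 → value at rank 4 = 2.9.
|2.95 − 2.9| = 0.05.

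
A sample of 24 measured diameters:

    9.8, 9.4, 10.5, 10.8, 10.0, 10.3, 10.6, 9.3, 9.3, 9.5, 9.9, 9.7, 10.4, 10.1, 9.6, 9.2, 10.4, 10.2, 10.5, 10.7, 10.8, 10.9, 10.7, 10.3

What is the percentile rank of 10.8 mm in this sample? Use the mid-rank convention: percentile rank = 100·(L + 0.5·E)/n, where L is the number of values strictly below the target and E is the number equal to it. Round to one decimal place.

Sorted: 9.2, 9.3, 9.3, 9.4, 9.5, 9.6, 9.7, 9.8, 9.9, 10.0, 10.1, 10.2, 10.3, 10.3, 10.4, 10.4, 10.5, 10.5, 10.6, 10.7, 10.7, 10.8, 10.8, 10.9.
Count below 10.8: L = 21; count equal: E = 2; n = 24.
Percentile rank = 100·(21 + 0.5·2)/24 = 100·22/24 = 91.67.

91.7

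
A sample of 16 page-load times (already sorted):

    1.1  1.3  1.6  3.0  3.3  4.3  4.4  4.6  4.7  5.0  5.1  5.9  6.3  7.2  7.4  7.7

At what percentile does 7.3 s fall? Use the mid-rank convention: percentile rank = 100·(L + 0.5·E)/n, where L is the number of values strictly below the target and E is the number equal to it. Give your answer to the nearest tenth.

87.5

Count below 7.3: L = 14; count equal: E = 0; n = 16.
Percentile rank = 100·(14 + 0.5·0)/16 = 100·14/16 = 87.5.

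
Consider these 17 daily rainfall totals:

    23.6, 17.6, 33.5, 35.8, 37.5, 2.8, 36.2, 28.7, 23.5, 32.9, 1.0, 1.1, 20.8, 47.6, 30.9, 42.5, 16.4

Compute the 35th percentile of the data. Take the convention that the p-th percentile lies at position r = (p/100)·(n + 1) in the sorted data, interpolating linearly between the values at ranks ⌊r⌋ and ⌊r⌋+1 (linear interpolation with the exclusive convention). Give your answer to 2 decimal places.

21.61

Sorted: 1.0, 1.1, 2.8, 16.4, 17.6, 20.8, 23.5, 23.6, 28.7, 30.9, 32.9, 33.5, 35.8, 36.2, 37.5, 42.5, 47.6.
n = 17.
r = (35/100)·(17 + 1) = 6.3.
Rank 6 is 20.8 and rank 7 is 23.5.
Interpolate: 20.8 + 0.3·(23.5 − 20.8) = 20.8 + 0.3·2.7 = 21.61.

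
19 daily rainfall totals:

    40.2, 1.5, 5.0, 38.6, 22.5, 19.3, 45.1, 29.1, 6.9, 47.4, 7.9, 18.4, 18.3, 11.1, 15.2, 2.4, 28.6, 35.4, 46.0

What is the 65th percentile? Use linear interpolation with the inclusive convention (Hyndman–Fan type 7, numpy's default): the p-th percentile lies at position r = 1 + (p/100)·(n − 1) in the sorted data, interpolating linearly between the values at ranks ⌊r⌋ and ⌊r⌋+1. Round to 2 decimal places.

Sorted: 1.5, 2.4, 5.0, 6.9, 7.9, 11.1, 15.2, 18.3, 18.4, 19.3, 22.5, 28.6, 29.1, 35.4, 38.6, 40.2, 45.1, 46.0, 47.4.
n = 19.
r = 1 + (65/100)·(19 − 1) = 1 + 11.7 = 12.7.
Rank 12 is 28.6 and rank 13 is 29.1.
Interpolate: 28.6 + 0.7·(29.1 − 28.6) = 28.6 + 0.7·0.5 = 28.95.

28.95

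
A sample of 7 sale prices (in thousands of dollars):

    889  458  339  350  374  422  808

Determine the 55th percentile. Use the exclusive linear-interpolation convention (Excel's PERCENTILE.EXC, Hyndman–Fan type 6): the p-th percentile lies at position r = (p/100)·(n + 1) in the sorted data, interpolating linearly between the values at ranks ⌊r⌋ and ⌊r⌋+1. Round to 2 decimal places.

Sorted: 339, 350, 374, 422, 458, 808, 889.
n = 7.
r = (55/100)·(7 + 1) = 4.4.
Rank 4 is 422 and rank 5 is 458.
Interpolate: 422 + 0.4·(458 − 422) = 422 + 0.4·36 = 436.4.

436.40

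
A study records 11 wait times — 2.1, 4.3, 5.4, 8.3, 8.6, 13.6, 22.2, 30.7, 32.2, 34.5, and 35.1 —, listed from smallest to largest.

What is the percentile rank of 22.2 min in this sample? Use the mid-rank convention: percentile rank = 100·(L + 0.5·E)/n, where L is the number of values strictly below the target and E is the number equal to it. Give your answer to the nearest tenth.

59.1

Count below 22.2: L = 6; count equal: E = 1; n = 11.
Percentile rank = 100·(6 + 0.5·1)/11 = 100·6.5/11 = 59.09.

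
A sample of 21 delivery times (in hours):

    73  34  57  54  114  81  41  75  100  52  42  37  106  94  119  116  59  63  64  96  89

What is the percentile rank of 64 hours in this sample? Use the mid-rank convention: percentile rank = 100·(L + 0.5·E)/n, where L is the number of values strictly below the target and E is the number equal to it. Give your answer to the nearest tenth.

45.2

Sorted: 34, 37, 41, 42, 52, 54, 57, 59, 63, 64, 73, 75, 81, 89, 94, 96, 100, 106, 114, 116, 119.
Count below 64: L = 9; count equal: E = 1; n = 21.
Percentile rank = 100·(9 + 0.5·1)/21 = 100·9.5/21 = 45.24.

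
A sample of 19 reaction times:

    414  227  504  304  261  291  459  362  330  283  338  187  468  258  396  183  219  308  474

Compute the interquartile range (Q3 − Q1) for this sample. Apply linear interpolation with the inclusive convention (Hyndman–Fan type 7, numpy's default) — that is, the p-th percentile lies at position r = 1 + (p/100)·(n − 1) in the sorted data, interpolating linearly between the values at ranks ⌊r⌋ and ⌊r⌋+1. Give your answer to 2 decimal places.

145.50

Sorted: 183, 187, 219, 227, 258, 261, 283, 291, 304, 308, 330, 338, 362, 396, 414, 459, 468, 474, 504.
n = 19.
P25: r = 5.5; ranks 5–6 are 258, 261; interpolating gives 259.5.
P75: r = 14.5; ranks 14–15 are 396, 414; interpolating gives 405.
Difference: 405 − 259.5 = 145.5.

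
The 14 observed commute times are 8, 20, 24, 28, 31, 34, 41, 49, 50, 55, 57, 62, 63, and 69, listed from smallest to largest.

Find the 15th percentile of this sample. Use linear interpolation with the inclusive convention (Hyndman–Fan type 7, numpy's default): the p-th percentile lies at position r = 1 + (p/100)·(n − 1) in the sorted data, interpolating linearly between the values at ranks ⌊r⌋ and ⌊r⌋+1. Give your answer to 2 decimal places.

n = 14.
r = 1 + (15/100)·(14 − 1) = 1 + 1.95 = 2.95.
Rank 2 is 20 and rank 3 is 24.
Interpolate: 20 + 0.95·(24 − 20) = 20 + 0.95·4 = 23.8.

23.80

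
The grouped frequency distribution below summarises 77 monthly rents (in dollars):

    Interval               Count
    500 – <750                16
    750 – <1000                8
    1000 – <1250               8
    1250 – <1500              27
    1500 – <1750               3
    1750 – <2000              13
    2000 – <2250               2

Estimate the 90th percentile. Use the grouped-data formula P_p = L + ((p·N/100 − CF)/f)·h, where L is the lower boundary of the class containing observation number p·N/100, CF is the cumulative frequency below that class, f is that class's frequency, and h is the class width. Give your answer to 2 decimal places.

1890.38

N = 77; target position k = 90/100 · 77 = 69.3.
Cumulative frequencies: 16, 24, 32, 59, 62, 75, 77.
Observation 69.3 falls in the class 1750 – <2000.
L = 1750, CF = 62, f = 13, h = 250.
P90 = 1750 + ((69.3 − 62)/13)·250 = 1750 + 140.385 = 1890.38.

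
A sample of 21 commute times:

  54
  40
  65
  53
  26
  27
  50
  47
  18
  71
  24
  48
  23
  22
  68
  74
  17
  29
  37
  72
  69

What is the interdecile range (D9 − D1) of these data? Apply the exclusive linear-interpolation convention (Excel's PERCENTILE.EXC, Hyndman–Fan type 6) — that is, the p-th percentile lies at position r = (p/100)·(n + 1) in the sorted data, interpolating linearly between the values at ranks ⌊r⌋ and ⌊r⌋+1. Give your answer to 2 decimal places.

53.00

Sorted: 17, 18, 22, 23, 24, 26, 27, 29, 37, 40, 47, 48, 50, 53, 54, 65, 68, 69, 71, 72, 74.
n = 21.
P10: r = 2.2; ranks 2–3 are 18, 22; interpolating gives 18.8.
P90: r = 19.8; ranks 19–20 are 71, 72; interpolating gives 71.8.
Difference: 71.8 − 18.8 = 53.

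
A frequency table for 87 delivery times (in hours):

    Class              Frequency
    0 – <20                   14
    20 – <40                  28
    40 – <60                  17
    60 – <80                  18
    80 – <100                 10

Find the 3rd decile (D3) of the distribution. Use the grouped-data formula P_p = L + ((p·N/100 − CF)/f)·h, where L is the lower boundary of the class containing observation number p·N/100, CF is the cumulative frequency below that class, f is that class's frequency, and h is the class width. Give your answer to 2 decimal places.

N = 87; target position k = 30/100 · 87 = 26.1.
Cumulative frequencies: 14, 42, 59, 77, 87.
Observation 26.1 falls in the class 20 – <40.
L = 20, CF = 14, f = 28, h = 20.
P30 = 20 + ((26.1 − 14)/28)·20 = 20 + 8.64286 = 28.6429.

28.64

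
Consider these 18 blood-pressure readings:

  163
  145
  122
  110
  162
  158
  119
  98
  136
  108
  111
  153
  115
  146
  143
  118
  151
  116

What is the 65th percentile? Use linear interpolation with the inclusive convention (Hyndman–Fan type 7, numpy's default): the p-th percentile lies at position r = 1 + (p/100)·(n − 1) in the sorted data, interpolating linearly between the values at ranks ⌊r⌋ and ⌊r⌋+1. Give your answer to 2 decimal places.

145.05

Sorted: 98, 108, 110, 111, 115, 116, 118, 119, 122, 136, 143, 145, 146, 151, 153, 158, 162, 163.
n = 18.
r = 1 + (65/100)·(18 − 1) = 1 + 11.05 = 12.05.
Rank 12 is 145 and rank 13 is 146.
Interpolate: 145 + 0.05·(146 − 145) = 145 + 0.05·1 = 145.05.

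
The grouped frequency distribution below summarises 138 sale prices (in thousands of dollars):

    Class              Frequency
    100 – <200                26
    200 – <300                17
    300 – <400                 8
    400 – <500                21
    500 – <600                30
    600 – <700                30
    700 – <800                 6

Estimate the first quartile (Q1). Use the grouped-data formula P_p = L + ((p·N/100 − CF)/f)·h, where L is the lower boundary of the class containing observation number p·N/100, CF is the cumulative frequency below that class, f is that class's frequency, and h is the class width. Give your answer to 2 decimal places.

250.00

N = 138; target position k = 25/100 · 138 = 34.5.
Cumulative frequencies: 26, 43, 51, 72, 102, 132, 138.
Observation 34.5 falls in the class 200 – <300.
L = 200, CF = 26, f = 17, h = 100.
P25 = 200 + ((34.5 − 26)/17)·100 = 200 + 50 = 250.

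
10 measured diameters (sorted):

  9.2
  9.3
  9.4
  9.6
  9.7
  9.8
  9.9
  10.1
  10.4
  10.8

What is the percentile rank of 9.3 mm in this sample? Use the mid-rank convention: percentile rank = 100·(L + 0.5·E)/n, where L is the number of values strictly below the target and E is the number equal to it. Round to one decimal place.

15.0

Count below 9.3: L = 1; count equal: E = 1; n = 10.
Percentile rank = 100·(1 + 0.5·1)/10 = 100·1.5/10 = 15.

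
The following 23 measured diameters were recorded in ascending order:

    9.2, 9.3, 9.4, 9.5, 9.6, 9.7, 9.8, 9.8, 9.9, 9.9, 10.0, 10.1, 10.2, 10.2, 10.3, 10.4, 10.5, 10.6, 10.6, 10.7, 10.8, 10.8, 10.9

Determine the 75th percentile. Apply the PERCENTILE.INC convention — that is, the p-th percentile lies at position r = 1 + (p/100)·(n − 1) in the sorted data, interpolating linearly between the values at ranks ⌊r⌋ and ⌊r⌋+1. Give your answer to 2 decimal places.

10.55

n = 23.
r = 1 + (75/100)·(23 − 1) = 1 + 16.5 = 17.5.
Rank 17 is 10.5 and rank 18 is 10.6.
Interpolate: 10.5 + 0.5·(10.6 − 10.5) = 10.5 + 0.5·0.1 = 10.55.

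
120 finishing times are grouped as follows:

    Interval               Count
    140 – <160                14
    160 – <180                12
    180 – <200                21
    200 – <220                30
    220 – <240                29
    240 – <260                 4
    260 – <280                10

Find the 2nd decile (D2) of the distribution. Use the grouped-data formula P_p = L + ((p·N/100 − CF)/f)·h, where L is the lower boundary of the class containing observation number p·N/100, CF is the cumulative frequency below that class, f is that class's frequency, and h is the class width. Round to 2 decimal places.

176.67

N = 120; target position k = 20/100 · 120 = 24.
Cumulative frequencies: 14, 26, 47, 77, 106, 110, 120.
Observation 24 falls in the class 160 – <180.
L = 160, CF = 14, f = 12, h = 20.
P20 = 160 + ((24 − 14)/12)·20 = 160 + 16.6667 = 176.667.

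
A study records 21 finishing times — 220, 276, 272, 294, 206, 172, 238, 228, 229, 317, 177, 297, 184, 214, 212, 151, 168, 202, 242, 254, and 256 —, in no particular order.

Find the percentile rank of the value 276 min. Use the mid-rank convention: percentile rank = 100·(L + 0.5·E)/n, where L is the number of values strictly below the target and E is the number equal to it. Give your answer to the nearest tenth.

Sorted: 151, 168, 172, 177, 184, 202, 206, 212, 214, 220, 228, 229, 238, 242, 254, 256, 272, 276, 294, 297, 317.
Count below 276: L = 17; count equal: E = 1; n = 21.
Percentile rank = 100·(17 + 0.5·1)/21 = 100·17.5/21 = 83.33.

83.3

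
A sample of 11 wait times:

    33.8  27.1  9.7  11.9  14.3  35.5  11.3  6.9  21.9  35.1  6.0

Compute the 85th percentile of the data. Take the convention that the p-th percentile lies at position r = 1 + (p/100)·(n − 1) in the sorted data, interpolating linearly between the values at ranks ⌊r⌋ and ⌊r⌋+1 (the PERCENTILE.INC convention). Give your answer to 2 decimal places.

Sorted: 6.0, 6.9, 9.7, 11.3, 11.9, 14.3, 21.9, 27.1, 33.8, 35.1, 35.5.
n = 11.
r = 1 + (85/100)·(11 − 1) = 1 + 8.5 = 9.5.
Rank 9 is 33.8 and rank 10 is 35.1.
Interpolate: 33.8 + 0.5·(35.1 − 33.8) = 33.8 + 0.5·1.3 = 34.45.

34.45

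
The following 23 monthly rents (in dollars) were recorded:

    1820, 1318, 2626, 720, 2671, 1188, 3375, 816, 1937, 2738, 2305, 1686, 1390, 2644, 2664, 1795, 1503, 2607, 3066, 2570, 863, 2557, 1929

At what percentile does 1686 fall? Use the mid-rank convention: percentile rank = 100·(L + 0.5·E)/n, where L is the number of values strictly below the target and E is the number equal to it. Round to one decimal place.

Sorted: 720, 816, 863, 1188, 1318, 1390, 1503, 1686, 1795, 1820, 1929, 1937, 2305, 2557, 2570, 2607, 2626, 2644, 2664, 2671, 2738, 3066, 3375.
Count below 1686: L = 7; count equal: E = 1; n = 23.
Percentile rank = 100·(7 + 0.5·1)/23 = 100·7.5/23 = 32.61.

32.6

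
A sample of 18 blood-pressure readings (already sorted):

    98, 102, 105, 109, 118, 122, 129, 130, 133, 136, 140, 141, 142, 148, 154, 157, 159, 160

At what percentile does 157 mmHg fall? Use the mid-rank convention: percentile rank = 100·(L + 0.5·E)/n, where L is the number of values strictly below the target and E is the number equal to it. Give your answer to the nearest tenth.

86.1

Count below 157: L = 15; count equal: E = 1; n = 18.
Percentile rank = 100·(15 + 0.5·1)/18 = 100·15.5/18 = 86.11.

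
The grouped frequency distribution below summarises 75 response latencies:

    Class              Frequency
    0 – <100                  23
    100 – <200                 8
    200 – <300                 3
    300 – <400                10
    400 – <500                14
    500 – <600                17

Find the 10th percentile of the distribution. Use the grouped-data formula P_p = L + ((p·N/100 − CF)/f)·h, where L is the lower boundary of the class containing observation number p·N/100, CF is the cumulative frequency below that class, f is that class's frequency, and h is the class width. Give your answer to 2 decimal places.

N = 75; target position k = 10/100 · 75 = 7.5.
Cumulative frequencies: 23, 31, 34, 44, 58, 75.
Observation 7.5 falls in the class 0 – <100.
L = 0, CF = 0, f = 23, h = 100.
P10 = 0 + ((7.5 − 0)/23)·100 = 0 + 32.6087 = 32.6087.

32.61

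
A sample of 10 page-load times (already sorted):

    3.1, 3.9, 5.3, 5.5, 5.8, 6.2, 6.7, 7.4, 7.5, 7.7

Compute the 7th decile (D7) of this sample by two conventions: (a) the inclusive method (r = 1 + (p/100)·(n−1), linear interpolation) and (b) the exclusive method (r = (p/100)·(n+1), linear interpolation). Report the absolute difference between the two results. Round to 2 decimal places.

n = 10.
(a) r = 7.3; between ranks 7 (6.7) and 8 (7.4): 6.91.
(b) r = 7.7; between ranks 7 (6.7) and 8 (7.4): 7.19.
|6.91 − 7.19| = 0.28.

0.28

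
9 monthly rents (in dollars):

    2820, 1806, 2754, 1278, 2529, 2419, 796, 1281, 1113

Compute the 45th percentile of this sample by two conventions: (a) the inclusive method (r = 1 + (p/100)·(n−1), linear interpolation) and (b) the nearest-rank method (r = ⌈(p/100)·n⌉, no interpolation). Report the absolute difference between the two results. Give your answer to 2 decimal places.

210.00

Sorted: 796, 1113, 1278, 1281, 1806, 2419, 2529, 2754, 2820.
n = 9.
(a) r = 4.6; between ranks 4 (1281) and 5 (1806): 1596.
(b) the nearest-rank method: rank 5 → 1806.
|1596 − 1806| = 210.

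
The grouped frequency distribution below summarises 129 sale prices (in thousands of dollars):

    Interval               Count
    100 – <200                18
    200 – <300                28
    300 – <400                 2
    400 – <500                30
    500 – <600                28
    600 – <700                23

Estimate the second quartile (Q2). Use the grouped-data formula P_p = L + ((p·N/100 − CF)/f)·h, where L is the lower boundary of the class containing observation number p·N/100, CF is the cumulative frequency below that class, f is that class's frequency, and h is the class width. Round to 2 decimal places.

N = 129; target position k = 50/100 · 129 = 64.5.
Cumulative frequencies: 18, 46, 48, 78, 106, 129.
Observation 64.5 falls in the class 400 – <500.
L = 400, CF = 48, f = 30, h = 100.
P50 = 400 + ((64.5 − 48)/30)·100 = 400 + 55 = 455.

455.00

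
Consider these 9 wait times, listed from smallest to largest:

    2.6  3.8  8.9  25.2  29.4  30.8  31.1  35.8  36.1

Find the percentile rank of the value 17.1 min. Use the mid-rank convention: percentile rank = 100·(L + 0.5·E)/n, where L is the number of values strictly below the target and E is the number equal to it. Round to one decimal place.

33.3

Count below 17.1: L = 3; count equal: E = 0; n = 9.
Percentile rank = 100·(3 + 0.5·0)/9 = 100·3/9 = 33.33.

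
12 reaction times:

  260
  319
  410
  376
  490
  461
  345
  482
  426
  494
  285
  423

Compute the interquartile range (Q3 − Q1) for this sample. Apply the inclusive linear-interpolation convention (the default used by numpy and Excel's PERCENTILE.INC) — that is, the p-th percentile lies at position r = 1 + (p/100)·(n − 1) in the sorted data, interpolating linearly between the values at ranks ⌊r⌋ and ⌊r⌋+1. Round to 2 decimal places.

127.75

Sorted: 260, 285, 319, 345, 376, 410, 423, 426, 461, 482, 490, 494.
n = 12.
P25: r = 3.75; ranks 3–4 are 319, 345; interpolating gives 338.5.
P75: r = 9.25; ranks 9–10 are 461, 482; interpolating gives 466.25.
Difference: 466.25 − 338.5 = 127.75.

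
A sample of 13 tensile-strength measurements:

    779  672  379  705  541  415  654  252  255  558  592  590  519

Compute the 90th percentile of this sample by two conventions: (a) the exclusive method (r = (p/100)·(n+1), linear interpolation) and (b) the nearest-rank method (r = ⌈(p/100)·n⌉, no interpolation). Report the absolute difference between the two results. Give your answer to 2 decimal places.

Sorted: 252, 255, 379, 415, 519, 541, 558, 590, 592, 654, 672, 705, 779.
n = 13.
(a) r = 12.6; between ranks 12 (705) and 13 (779): 749.4.
(b) the nearest-rank method: rank 12 → 705.
|749.4 − 705| = 44.4.

44.40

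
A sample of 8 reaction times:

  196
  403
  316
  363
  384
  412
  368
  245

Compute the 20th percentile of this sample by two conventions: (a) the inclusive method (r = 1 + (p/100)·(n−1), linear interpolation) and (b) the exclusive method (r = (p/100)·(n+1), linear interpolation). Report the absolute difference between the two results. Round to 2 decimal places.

Sorted: 196, 245, 316, 363, 368, 384, 403, 412.
n = 8.
(a) r = 2.4; between ranks 2 (245) and 3 (316): 273.4.
(b) r = 1.8; between ranks 1 (196) and 2 (245): 235.2.
|273.4 − 235.2| = 38.2.

38.20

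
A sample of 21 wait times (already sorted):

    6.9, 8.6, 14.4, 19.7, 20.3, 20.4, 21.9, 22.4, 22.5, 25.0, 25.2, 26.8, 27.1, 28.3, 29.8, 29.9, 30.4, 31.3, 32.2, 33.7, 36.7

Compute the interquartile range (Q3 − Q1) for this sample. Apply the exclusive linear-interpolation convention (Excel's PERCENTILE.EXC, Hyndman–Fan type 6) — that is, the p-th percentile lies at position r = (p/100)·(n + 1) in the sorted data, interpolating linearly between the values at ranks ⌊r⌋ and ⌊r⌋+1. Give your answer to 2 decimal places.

n = 21.
P25: r = 5.5; ranks 5–6 are 20.3, 20.4; interpolating gives 20.35.
P75: r = 16.5; ranks 16–17 are 29.9, 30.4; interpolating gives 30.15.
Difference: 30.15 − 20.35 = 9.8.

9.80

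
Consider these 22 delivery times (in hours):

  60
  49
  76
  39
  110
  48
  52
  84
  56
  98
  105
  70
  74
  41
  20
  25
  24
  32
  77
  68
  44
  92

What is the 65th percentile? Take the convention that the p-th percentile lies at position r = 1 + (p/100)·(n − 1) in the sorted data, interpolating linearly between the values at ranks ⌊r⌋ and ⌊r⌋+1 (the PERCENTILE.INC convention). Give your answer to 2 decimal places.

Sorted: 20, 24, 25, 32, 39, 41, 44, 48, 49, 52, 56, 60, 68, 70, 74, 76, 77, 84, 92, 98, 105, 110.
n = 22.
r = 1 + (65/100)·(22 − 1) = 1 + 13.65 = 14.65.
Rank 14 is 70 and rank 15 is 74.
Interpolate: 70 + 0.65·(74 − 70) = 70 + 0.65·4 = 72.6.

72.60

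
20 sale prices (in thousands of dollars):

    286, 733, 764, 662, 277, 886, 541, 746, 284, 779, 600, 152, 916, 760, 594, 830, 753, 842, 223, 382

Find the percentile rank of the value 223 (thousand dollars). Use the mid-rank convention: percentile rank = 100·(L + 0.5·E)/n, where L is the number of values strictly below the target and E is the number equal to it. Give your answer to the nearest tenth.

Sorted: 152, 223, 277, 284, 286, 382, 541, 594, 600, 662, 733, 746, 753, 760, 764, 779, 830, 842, 886, 916.
Count below 223: L = 1; count equal: E = 1; n = 20.
Percentile rank = 100·(1 + 0.5·1)/20 = 100·1.5/20 = 7.5.

7.5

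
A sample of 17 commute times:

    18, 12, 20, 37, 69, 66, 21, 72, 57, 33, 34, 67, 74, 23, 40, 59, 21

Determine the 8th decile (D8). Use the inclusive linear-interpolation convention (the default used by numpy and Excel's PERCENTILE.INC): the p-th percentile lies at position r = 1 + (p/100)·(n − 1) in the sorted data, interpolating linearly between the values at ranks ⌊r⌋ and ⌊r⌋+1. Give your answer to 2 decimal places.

66.80

Sorted: 12, 18, 20, 21, 21, 23, 33, 34, 37, 40, 57, 59, 66, 67, 69, 72, 74.
n = 17.
r = 1 + (80/100)·(17 − 1) = 1 + 12.8 = 13.8.
Rank 13 is 66 and rank 14 is 67.
Interpolate: 66 + 0.8·(67 − 66) = 66 + 0.8·1 = 66.8.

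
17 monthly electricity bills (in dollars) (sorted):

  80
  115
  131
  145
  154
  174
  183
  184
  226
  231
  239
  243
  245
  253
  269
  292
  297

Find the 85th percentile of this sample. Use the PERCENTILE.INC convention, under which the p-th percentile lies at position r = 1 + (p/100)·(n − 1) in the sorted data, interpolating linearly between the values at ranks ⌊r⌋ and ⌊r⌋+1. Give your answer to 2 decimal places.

262.60

n = 17.
r = 1 + (85/100)·(17 − 1) = 1 + 13.6 = 14.6.
Rank 14 is 253 and rank 15 is 269.
Interpolate: 253 + 0.6·(269 − 253) = 253 + 0.6·16 = 262.6.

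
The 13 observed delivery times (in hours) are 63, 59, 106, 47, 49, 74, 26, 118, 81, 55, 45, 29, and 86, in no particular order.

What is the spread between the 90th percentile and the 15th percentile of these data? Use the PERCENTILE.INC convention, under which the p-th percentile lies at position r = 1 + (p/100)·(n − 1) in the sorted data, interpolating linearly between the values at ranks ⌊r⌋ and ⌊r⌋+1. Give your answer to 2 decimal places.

Sorted: 26, 29, 45, 47, 49, 55, 59, 63, 74, 81, 86, 106, 118.
n = 13.
P15: r = 2.8; ranks 2–3 are 29, 45; interpolating gives 41.8.
P90: r = 11.8; ranks 11–12 are 86, 106; interpolating gives 102.
Difference: 102 − 41.8 = 60.2.

60.20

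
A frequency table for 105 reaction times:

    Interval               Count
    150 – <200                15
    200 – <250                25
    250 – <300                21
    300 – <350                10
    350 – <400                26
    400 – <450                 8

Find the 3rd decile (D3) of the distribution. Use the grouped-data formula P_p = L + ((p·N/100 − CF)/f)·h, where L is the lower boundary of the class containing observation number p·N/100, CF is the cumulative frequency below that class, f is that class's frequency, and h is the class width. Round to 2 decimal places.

233.00

N = 105; target position k = 30/100 · 105 = 31.5.
Cumulative frequencies: 15, 40, 61, 71, 97, 105.
Observation 31.5 falls in the class 200 – <250.
L = 200, CF = 15, f = 25, h = 50.
P30 = 200 + ((31.5 − 15)/25)·50 = 200 + 33 = 233.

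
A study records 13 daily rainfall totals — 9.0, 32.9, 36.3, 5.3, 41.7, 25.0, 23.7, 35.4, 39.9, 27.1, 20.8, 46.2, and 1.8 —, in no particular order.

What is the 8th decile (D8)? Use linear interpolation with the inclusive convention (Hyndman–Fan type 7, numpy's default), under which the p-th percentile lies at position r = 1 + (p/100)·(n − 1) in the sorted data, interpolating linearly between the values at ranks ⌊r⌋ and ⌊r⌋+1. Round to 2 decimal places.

Sorted: 1.8, 5.3, 9.0, 20.8, 23.7, 25.0, 27.1, 32.9, 35.4, 36.3, 39.9, 41.7, 46.2.
n = 13.
r = 1 + (80/100)·(13 − 1) = 1 + 9.6 = 10.6.
Rank 10 is 36.3 and rank 11 is 39.9.
Interpolate: 36.3 + 0.6·(39.9 − 36.3) = 36.3 + 0.6·3.6 = 38.46.

38.46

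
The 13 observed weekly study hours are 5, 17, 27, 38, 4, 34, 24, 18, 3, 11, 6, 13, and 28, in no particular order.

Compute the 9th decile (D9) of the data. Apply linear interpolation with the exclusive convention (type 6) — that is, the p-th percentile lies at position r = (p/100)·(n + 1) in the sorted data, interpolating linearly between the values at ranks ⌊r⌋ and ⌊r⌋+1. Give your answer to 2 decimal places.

36.40

Sorted: 3, 4, 5, 6, 11, 13, 17, 18, 24, 27, 28, 34, 38.
n = 13.
r = (90/100)·(13 + 1) = 12.6.
Rank 12 is 34 and rank 13 is 38.
Interpolate: 34 + 0.6·(38 − 34) = 34 + 0.6·4 = 36.4.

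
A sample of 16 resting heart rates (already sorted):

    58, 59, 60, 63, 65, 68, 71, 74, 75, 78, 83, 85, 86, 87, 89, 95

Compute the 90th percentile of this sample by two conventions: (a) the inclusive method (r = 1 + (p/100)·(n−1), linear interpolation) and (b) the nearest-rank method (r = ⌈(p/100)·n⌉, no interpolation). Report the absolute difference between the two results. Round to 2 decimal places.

n = 16.
(a) r = 14.5; between ranks 14 (87) and 15 (89): 88.
(b) the nearest-rank method: rank 15 → 89.
|88 − 89| = 1.

1.00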